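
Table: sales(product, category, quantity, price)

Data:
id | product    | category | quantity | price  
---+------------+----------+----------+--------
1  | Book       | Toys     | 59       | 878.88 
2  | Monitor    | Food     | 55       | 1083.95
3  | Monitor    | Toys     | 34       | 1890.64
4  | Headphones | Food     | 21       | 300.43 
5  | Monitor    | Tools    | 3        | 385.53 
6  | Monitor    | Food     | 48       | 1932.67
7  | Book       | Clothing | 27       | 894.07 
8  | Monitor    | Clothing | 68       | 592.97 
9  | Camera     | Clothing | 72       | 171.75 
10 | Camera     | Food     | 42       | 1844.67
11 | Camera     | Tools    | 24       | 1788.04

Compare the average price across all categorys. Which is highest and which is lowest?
SELECT category, AVG(price)
FROM sales
GROUP BY category
ORDER BY AVG(price)

All groups:
  Clothing: 552.93
  Tools: 1086.79
  Food: 1290.43
  Toys: 1384.76

Highest: Toys (1384.76)
Lowest: Clothing (552.93)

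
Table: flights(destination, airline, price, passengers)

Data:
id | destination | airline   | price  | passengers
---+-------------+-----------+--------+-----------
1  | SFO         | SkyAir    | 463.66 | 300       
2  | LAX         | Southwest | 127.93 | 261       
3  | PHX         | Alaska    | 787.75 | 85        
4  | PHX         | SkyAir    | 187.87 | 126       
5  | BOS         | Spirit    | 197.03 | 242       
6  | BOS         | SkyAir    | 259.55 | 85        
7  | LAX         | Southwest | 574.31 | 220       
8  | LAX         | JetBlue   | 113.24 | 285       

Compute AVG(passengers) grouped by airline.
SELECT airline, AVG(passengers) as result
FROM flights
GROUP BY airline

Result:
  Alaska: 85.00
  JetBlue: 285.00
  SkyAir: 170.33
  Southwest: 240.50
  Spirit: 242.00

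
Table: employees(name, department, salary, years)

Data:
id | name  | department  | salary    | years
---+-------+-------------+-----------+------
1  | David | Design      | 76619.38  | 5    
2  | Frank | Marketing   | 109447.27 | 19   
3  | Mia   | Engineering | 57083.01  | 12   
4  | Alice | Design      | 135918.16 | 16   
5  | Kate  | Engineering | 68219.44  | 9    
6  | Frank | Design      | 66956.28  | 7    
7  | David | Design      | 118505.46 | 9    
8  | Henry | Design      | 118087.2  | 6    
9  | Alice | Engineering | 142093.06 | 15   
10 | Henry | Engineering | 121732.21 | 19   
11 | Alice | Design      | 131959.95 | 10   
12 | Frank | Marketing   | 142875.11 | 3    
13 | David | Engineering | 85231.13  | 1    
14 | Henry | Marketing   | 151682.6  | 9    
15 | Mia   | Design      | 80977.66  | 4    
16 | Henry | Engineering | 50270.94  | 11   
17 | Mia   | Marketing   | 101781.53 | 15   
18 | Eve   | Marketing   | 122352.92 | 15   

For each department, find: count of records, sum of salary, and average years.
SELECT department,
       COUNT(*) as cnt,
       SUM(salary) as total_salary,
       AVG(years) as avg_years
FROM employees
GROUP BY department

Result:
  Design: 7 records, 729024.09 total salary, 8.14 avg years
  Engineering: 6 records, 524629.79 total salary, 11.17 avg years
  Marketing: 5 records, 628139.43 total salary, 12.20 avg years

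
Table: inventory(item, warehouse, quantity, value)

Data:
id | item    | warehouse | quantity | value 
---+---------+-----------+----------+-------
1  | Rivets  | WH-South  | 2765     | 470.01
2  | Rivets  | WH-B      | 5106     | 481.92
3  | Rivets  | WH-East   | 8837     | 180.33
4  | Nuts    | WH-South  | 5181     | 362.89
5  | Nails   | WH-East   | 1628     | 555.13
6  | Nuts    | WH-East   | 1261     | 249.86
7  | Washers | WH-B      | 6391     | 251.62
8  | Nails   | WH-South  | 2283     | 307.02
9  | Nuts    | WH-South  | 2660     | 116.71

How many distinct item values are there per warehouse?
SELECT warehouse, COUNT(DISTINCT item)
FROM inventory
GROUP BY warehouse

Result:
  WH-B: 2 distinct
  WH-East: 3 distinct
  WH-South: 3 distinct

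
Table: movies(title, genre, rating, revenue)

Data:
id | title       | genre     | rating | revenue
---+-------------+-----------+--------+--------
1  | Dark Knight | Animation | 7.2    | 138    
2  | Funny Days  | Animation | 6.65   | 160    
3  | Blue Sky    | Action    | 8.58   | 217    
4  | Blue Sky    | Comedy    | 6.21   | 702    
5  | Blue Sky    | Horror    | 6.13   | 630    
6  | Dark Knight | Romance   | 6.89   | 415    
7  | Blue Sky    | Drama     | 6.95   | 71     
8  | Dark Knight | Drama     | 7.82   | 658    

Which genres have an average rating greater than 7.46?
SELECT genre, AVG(rating)
FROM movies
GROUP BY genre
HAVING AVG(rating) > 7.46

Result:
  Action: avg=8.58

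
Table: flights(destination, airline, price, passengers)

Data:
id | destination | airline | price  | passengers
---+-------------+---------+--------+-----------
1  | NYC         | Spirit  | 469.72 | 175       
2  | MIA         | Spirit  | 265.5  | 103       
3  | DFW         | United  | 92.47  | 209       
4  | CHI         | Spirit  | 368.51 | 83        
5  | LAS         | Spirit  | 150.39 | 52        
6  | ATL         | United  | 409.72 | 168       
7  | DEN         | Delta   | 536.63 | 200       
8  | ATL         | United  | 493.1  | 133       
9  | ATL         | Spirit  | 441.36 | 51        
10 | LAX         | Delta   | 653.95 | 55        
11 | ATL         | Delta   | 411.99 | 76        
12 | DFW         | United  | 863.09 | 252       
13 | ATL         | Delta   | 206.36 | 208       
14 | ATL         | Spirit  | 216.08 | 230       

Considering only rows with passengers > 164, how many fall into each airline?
SELECT airline, COUNT(*)
FROM flights
WHERE passengers > 164
GROUP BY airline

Note: WHERE filters rows before grouping.

Result:
  Delta: 2
  Spirit: 2
  United: 3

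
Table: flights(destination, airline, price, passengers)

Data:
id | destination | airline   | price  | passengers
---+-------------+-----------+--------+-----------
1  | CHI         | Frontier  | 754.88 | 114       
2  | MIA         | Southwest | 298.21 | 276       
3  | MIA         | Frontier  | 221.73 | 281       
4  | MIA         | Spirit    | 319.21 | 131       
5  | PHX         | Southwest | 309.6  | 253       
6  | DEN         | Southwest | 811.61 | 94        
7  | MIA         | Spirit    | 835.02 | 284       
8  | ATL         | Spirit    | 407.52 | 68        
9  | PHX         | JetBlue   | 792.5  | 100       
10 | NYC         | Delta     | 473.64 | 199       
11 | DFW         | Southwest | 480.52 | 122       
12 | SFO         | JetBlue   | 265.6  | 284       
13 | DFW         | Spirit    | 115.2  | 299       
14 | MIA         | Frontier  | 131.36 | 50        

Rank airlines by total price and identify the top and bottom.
SELECT airline, SUM(price)
FROM flights
GROUP BY airline
ORDER BY SUM(price)

All groups:
  Delta: 473.64
  JetBlue: 1058.10
  Frontier: 1107.97
  Spirit: 1676.95
  Southwest: 1899.94

Highest: Southwest (1899.94)
Lowest: Delta (473.64)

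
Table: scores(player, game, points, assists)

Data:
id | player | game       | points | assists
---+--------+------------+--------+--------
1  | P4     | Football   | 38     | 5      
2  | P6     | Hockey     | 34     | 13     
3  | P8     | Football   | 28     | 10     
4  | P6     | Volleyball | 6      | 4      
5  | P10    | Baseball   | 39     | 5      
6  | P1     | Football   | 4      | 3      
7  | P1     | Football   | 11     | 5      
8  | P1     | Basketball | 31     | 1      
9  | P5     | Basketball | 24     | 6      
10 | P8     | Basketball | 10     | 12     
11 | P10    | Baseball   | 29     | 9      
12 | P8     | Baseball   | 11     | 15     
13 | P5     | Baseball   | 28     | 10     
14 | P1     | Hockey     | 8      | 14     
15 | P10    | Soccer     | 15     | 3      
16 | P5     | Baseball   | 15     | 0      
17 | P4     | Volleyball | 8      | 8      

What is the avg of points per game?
SELECT game, AVG(points) as result
FROM scores
GROUP BY game

Result:
  Baseball: 24.40
  Basketball: 21.67
  Football: 20.25
  Hockey: 21.00
  Soccer: 15.00
  Volleyball: 7.00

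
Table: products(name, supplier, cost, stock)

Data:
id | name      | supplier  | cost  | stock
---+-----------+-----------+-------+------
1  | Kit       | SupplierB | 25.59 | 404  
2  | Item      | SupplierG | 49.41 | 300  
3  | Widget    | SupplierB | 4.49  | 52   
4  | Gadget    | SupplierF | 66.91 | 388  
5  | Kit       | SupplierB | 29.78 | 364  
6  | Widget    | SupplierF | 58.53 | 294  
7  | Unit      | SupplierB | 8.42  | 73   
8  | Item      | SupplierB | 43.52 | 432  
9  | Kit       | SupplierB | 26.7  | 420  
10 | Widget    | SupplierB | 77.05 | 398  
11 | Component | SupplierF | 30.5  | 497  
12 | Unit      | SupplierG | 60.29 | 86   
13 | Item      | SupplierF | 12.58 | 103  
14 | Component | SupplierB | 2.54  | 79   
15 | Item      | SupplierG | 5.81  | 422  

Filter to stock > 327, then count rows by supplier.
SELECT supplier, COUNT(*)
FROM products
WHERE stock > 327
GROUP BY supplier

Note: WHERE filters rows before grouping.

Result:
  SupplierB: 5
  SupplierF: 2
  SupplierG: 1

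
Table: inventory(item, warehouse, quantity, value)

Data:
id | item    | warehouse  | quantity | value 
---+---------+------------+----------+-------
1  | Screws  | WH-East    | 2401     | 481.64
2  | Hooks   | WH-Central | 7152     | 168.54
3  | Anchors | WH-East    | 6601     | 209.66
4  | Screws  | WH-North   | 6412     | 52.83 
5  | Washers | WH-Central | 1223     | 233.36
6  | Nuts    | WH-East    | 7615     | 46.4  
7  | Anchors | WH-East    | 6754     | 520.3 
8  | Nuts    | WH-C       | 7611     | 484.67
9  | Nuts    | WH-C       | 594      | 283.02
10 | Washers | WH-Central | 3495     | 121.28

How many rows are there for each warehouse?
SELECT warehouse, COUNT(*) as count
FROM inventory
GROUP BY warehouse

Result:
  WH-C: 2
  WH-Central: 3
  WH-East: 4
  WH-North: 1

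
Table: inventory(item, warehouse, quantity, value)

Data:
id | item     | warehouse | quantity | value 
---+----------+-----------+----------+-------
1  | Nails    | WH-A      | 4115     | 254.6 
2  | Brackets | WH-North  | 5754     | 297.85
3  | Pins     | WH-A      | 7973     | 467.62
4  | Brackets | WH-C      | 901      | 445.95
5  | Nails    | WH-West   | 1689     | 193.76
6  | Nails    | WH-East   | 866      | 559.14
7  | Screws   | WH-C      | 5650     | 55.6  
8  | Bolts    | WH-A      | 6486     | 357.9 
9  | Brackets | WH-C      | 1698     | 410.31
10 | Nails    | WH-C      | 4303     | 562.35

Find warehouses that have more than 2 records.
SELECT warehouse, COUNT(*) as cnt
FROM inventory
GROUP BY warehouse
HAVING COUNT(*) > 2

Result:
  WH-A: 3
  WH-C: 4

Note: HAVING filters groups after aggregation, WHERE filters rows before.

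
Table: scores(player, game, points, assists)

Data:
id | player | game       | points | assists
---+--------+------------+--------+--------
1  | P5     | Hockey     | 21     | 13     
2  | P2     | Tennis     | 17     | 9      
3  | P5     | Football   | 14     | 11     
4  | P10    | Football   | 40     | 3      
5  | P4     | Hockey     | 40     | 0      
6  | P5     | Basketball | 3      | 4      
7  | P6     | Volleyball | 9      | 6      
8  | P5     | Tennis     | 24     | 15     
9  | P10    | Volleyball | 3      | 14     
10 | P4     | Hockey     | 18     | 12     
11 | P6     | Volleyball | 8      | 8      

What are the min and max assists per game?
SELECT game, MIN(assists), MAX(assists)
FROM scores
GROUP BY game

Result:
  Basketball: min=4, max=4
  Football: min=3, max=11
  Hockey: min=0, max=13
  Tennis: min=9, max=15
  Volleyball: min=6, max=14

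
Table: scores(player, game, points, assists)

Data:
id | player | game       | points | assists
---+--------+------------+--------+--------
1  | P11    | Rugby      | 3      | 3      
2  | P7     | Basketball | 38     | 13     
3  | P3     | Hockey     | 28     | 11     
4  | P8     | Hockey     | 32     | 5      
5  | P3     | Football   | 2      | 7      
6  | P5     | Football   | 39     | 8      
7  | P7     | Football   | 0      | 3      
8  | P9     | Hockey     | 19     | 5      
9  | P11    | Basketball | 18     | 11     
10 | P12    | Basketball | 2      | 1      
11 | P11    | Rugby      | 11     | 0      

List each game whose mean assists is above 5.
SELECT game, AVG(assists)
FROM scores
GROUP BY game
HAVING AVG(assists) > 5

Result:
  Basketball: avg=8.33
  Football: avg=6.00
  Hockey: avg=7.00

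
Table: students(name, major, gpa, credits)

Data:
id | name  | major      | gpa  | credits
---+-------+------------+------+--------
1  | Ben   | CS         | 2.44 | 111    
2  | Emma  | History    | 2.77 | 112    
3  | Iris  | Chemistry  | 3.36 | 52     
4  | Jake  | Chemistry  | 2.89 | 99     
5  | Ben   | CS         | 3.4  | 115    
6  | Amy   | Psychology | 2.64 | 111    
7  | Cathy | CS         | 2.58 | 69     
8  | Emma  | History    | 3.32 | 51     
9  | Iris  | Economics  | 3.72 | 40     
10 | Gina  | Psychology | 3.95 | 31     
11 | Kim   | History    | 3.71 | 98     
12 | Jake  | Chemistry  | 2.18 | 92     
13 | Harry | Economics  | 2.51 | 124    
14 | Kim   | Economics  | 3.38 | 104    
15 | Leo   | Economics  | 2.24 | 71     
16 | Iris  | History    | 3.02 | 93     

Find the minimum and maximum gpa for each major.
SELECT major, MIN(gpa), MAX(gpa)
FROM students
GROUP BY major

Result:
  CS: min=2.44, max=3.40
  Chemistry: min=2.18, max=3.36
  Economics: min=2.24, max=3.72
  History: min=2.77, max=3.71
  Psychology: min=2.64, max=3.95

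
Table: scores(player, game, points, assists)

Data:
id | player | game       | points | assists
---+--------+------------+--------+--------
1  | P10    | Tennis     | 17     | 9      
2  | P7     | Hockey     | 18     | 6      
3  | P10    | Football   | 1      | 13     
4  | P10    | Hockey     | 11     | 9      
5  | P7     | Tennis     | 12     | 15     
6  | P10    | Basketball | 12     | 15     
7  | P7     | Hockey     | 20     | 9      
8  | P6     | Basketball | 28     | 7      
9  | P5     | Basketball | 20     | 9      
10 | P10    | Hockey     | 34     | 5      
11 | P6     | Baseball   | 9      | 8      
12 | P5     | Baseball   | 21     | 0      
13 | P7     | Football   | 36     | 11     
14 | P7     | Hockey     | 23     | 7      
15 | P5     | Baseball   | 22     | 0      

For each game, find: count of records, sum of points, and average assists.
SELECT game,
       COUNT(*) as cnt,
       SUM(points) as total_points,
       AVG(assists) as avg_assists
FROM scores
GROUP BY game

Result:
  Baseball: 3 records, 52 total points, 2.67 avg assists
  Basketball: 3 records, 60 total points, 10.33 avg assists
  Football: 2 records, 37 total points, 12.00 avg assists
  Hockey: 5 records, 106 total points, 7.20 avg assists
  Tennis: 2 records, 29 total points, 12.00 avg assists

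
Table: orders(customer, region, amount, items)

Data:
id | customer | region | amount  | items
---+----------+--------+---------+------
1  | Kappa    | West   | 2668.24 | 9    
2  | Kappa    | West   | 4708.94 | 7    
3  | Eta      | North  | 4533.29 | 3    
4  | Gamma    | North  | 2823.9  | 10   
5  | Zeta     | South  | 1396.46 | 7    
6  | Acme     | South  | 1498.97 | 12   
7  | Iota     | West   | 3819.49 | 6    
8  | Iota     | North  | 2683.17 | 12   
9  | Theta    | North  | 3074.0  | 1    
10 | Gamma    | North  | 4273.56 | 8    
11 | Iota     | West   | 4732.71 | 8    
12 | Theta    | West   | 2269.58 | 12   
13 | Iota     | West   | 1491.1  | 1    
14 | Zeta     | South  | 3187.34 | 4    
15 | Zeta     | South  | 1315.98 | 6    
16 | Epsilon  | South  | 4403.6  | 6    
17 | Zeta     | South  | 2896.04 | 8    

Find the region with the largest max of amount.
SELECT region, MAX(amount) as val
FROM orders
GROUP BY region
ORDER BY val DESC
LIMIT 1

Result: West with max(amount) = 4732.71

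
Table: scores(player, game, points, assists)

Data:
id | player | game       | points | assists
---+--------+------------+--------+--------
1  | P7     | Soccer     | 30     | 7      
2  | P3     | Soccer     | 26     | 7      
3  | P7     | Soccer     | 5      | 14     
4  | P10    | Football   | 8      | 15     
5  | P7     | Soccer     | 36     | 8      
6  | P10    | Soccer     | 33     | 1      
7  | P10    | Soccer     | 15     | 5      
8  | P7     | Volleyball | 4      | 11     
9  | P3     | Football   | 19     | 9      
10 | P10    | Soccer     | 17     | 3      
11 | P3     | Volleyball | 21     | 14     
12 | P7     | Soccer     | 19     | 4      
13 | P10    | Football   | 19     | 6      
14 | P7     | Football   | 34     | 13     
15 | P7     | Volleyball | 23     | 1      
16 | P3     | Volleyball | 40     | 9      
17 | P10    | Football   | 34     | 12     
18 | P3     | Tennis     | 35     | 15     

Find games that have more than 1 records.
SELECT game, COUNT(*) as cnt
FROM scores
GROUP BY game
HAVING COUNT(*) > 1

Result:
  Football: 5
  Soccer: 8
  Volleyball: 4

Note: HAVING filters groups after aggregation, WHERE filters rows before.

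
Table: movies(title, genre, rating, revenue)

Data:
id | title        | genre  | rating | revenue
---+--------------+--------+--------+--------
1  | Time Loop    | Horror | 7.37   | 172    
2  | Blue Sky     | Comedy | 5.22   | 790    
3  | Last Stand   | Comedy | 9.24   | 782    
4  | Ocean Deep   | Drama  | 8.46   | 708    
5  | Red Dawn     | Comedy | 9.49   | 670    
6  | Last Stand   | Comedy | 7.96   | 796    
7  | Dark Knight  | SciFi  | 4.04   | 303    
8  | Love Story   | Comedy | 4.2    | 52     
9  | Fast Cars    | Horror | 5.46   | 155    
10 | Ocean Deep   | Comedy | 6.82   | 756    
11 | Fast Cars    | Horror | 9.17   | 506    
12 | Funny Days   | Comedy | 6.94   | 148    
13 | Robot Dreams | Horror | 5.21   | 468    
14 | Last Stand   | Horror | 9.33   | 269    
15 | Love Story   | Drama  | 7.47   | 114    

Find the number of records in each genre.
SELECT genre, COUNT(*) as count
FROM movies
GROUP BY genre

Result:
  Comedy: 7
  Drama: 2
  Horror: 5
  SciFi: 1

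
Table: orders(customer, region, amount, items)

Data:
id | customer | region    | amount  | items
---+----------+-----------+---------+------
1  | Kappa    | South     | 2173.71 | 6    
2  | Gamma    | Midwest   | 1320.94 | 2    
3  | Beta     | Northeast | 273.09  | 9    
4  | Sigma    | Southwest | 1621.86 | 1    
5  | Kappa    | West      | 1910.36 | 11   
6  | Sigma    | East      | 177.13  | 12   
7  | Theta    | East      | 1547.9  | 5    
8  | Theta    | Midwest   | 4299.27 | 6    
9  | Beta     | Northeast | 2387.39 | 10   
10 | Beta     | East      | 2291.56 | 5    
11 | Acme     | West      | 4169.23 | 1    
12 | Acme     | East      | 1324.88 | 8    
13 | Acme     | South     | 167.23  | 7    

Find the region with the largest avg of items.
SELECT region, AVG(items) as val
FROM orders
GROUP BY region
ORDER BY val DESC
LIMIT 1

Result: Northeast with avg(items) = 9.50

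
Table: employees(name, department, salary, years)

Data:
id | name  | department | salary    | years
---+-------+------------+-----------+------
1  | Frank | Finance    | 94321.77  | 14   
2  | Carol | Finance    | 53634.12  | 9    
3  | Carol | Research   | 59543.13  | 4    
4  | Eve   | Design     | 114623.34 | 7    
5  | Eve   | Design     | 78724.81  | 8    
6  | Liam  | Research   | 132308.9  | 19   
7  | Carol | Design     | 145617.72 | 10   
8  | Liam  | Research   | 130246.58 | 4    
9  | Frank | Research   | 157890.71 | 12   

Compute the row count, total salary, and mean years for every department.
SELECT department,
       COUNT(*) as cnt,
       SUM(salary) as total_salary,
       AVG(years) as avg_years
FROM employees
GROUP BY department

Result:
  Design: 3 records, 338965.87 total salary, 8.33 avg years
  Finance: 2 records, 147955.89 total salary, 11.50 avg years
  Research: 4 records, 479989.32 total salary, 9.75 avg years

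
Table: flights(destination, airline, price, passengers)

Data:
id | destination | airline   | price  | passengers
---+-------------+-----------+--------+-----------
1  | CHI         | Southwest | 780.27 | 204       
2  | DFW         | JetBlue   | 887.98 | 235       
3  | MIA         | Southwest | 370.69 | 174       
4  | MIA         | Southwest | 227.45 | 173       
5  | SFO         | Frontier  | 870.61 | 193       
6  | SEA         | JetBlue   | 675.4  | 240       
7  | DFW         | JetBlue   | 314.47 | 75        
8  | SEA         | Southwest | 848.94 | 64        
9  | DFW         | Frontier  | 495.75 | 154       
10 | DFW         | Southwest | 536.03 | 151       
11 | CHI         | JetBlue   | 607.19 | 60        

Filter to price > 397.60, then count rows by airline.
SELECT airline, COUNT(*)
FROM flights
WHERE price > 397.60
GROUP BY airline

Note: WHERE filters rows before grouping.

Result:
  Frontier: 2
  JetBlue: 3
  Southwest: 3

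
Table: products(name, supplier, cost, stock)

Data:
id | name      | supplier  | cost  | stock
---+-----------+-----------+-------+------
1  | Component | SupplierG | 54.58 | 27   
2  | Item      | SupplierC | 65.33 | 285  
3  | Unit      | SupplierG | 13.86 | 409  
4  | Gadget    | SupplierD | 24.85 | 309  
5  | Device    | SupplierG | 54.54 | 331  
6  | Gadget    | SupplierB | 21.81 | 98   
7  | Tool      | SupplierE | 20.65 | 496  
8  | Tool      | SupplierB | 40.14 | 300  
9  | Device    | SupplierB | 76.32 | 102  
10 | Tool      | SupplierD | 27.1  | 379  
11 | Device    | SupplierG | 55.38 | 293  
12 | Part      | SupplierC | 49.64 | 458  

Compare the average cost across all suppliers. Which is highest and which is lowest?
SELECT supplier, AVG(cost)
FROM products
GROUP BY supplier
ORDER BY AVG(cost)

All groups:
  SupplierE: 20.65
  SupplierD: 25.98
  SupplierG: 44.59
  SupplierB: 46.09
  SupplierC: 57.49

Highest: SupplierC (57.49)
Lowest: SupplierE (20.65)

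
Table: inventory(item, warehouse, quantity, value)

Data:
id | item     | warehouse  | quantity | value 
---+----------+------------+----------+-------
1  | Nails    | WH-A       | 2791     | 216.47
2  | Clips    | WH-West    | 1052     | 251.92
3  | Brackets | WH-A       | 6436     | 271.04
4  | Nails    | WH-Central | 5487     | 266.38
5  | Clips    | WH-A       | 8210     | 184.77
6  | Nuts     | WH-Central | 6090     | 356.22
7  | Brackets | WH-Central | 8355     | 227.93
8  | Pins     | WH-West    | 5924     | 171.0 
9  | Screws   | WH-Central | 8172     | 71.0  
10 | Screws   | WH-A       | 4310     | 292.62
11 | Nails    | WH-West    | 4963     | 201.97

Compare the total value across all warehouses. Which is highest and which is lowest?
SELECT warehouse, SUM(value)
FROM inventory
GROUP BY warehouse
ORDER BY SUM(value)

All groups:
  WH-West: 624.89
  WH-Central: 921.53
  WH-A: 964.90

Highest: WH-A (964.90)
Lowest: WH-West (624.89)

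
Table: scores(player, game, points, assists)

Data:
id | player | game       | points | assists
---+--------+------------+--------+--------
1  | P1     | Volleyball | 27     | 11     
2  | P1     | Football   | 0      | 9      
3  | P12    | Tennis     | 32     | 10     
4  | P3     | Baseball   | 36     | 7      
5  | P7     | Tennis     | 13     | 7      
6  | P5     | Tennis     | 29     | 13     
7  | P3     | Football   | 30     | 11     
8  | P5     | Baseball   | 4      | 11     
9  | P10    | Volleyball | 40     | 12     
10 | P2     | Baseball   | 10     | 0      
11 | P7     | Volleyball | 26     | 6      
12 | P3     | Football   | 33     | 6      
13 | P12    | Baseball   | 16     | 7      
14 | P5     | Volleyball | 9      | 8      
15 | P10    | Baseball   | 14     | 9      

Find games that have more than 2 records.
SELECT game, COUNT(*) as cnt
FROM scores
GROUP BY game
HAVING COUNT(*) > 2

Result:
  Baseball: 5
  Football: 3
  Tennis: 3
  Volleyball: 4

Note: HAVING filters groups after aggregation, WHERE filters rows before.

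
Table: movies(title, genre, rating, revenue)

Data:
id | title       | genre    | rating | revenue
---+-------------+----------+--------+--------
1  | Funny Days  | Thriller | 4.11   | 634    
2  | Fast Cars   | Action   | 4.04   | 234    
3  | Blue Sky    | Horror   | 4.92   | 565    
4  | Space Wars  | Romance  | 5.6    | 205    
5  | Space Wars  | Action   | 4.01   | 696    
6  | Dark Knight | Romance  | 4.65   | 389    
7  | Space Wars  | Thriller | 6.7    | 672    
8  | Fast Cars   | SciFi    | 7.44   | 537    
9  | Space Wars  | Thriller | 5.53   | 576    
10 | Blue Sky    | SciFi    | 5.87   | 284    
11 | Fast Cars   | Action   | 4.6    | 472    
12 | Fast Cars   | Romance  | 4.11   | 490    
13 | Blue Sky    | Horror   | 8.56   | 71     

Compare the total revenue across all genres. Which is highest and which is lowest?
SELECT genre, SUM(revenue)
FROM movies
GROUP BY genre
ORDER BY SUM(revenue)

All groups:
  Horror: 636
  SciFi: 821
  Romance: 1084
  Action: 1402
  Thriller: 1882

Highest: Thriller (1882)
Lowest: Horror (636)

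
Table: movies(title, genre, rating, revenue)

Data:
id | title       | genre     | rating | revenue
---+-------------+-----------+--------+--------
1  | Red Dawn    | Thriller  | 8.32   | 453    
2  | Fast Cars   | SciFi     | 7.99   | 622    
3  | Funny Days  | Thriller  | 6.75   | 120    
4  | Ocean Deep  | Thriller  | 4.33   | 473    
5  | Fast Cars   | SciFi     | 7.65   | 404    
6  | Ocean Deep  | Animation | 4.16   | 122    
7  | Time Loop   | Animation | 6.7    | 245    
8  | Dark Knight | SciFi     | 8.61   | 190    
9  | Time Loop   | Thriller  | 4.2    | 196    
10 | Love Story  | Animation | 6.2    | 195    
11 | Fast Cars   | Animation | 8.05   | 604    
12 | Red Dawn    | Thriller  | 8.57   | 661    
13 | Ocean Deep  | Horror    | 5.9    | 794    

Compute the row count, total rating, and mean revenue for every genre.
SELECT genre,
       COUNT(*) as cnt,
       SUM(rating) as total_rating,
       AVG(revenue) as avg_revenue
FROM movies
GROUP BY genre

Result:
  Animation: 4 records, 25.11 total rating, 291.50 avg revenue
  Horror: 1 records, 5.90 total rating, 794.00 avg revenue
  SciFi: 3 records, 24.25 total rating, 405.33 avg revenue
  Thriller: 5 records, 32.17 total rating, 380.60 avg revenue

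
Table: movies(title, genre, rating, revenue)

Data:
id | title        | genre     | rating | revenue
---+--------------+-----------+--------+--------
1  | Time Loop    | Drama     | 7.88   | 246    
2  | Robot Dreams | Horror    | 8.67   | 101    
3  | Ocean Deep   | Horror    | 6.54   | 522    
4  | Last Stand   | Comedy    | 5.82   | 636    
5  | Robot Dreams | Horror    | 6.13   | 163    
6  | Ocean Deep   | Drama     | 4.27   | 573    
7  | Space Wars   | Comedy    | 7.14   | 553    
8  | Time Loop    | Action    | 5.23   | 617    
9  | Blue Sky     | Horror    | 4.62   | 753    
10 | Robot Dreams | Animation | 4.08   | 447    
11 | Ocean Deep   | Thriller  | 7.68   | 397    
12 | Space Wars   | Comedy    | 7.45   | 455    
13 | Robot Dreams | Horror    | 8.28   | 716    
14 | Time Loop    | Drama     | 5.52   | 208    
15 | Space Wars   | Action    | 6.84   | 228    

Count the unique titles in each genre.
SELECT genre, COUNT(DISTINCT title)
FROM movies
GROUP BY genre

Result:
  Action: 2 distinct
  Animation: 1 distinct
  Comedy: 2 distinct
  Drama: 2 distinct
  Horror: 3 distinct
  Thriller: 1 distinct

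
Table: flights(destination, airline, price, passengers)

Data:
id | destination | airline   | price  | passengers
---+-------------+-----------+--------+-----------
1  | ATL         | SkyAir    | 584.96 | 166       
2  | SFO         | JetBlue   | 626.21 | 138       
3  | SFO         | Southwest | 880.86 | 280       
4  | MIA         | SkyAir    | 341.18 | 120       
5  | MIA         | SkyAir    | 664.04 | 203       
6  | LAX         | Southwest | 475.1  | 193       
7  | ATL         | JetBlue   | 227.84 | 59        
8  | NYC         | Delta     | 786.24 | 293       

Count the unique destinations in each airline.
SELECT airline, COUNT(DISTINCT destination)
FROM flights
GROUP BY airline

Result:
  Delta: 1 distinct
  JetBlue: 2 distinct
  SkyAir: 2 distinct
  Southwest: 2 distinct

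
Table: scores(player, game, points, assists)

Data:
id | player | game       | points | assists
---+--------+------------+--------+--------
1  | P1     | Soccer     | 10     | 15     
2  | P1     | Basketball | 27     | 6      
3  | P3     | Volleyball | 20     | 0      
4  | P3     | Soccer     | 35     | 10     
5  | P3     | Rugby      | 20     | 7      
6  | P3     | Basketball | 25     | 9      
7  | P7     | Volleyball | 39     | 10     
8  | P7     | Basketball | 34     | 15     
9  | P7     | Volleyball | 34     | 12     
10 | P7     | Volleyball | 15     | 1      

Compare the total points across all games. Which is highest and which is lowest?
SELECT game, SUM(points)
FROM scores
GROUP BY game
ORDER BY SUM(points)

All groups:
  Rugby: 20
  Soccer: 45
  Basketball: 86
  Volleyball: 108

Highest: Volleyball (108)
Lowest: Rugby (20)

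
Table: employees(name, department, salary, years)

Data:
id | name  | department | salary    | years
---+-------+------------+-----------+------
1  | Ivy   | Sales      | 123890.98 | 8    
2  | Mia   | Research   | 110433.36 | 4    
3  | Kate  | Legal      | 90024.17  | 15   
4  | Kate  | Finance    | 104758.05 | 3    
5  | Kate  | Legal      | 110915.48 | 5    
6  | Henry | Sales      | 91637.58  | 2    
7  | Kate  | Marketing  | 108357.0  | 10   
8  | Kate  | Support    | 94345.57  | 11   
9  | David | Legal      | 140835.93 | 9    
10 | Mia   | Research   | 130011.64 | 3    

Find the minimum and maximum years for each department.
SELECT department, MIN(years), MAX(years)
FROM employees
GROUP BY department

Result:
  Finance: min=3, max=3
  Legal: min=5, max=15
  Marketing: min=10, max=10
  Research: min=3, max=4
  Sales: min=2, max=8
  Support: min=11, max=11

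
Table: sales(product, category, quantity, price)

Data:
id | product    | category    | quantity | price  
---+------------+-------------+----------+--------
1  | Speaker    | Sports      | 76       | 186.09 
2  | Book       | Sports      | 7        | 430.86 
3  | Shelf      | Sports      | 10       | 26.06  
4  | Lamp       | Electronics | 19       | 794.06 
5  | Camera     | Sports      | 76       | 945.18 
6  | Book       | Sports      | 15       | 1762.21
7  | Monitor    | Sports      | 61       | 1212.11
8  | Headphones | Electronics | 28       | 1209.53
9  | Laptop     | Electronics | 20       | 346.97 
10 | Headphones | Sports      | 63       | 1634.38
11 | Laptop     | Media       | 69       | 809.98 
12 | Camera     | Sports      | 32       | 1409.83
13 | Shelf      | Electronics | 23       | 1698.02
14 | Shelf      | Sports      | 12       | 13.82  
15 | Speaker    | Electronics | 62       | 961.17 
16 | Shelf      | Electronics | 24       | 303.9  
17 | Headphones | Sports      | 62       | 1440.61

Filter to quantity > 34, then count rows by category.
SELECT category, COUNT(*)
FROM sales
WHERE quantity > 34
GROUP BY category

Note: WHERE filters rows before grouping.

Result:
  Electronics: 1
  Media: 1
  Sports: 5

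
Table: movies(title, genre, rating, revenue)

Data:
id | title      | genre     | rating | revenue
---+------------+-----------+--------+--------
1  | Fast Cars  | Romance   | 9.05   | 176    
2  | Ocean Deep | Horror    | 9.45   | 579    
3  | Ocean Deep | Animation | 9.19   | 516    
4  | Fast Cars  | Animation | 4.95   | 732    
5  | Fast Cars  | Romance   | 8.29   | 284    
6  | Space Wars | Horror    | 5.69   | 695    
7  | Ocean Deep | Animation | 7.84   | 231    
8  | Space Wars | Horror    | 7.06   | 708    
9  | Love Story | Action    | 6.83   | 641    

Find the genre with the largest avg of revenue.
SELECT genre, AVG(revenue) as val
FROM movies
GROUP BY genre
ORDER BY val DESC
LIMIT 1

Result: Horror with avg(revenue) = 660.67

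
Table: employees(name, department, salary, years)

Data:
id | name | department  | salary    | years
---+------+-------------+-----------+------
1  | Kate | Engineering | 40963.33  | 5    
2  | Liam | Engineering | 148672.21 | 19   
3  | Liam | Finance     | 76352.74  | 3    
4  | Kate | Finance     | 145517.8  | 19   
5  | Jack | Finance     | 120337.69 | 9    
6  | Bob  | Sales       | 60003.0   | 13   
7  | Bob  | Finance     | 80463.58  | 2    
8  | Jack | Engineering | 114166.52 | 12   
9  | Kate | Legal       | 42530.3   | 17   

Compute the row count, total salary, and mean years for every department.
SELECT department,
       COUNT(*) as cnt,
       SUM(salary) as total_salary,
       AVG(years) as avg_years
FROM employees
GROUP BY department

Result:
  Engineering: 3 records, 303802.06 total salary, 12.00 avg years
  Finance: 4 records, 422671.81 total salary, 8.25 avg years
  Legal: 1 records, 42530.30 total salary, 17.00 avg years
  Sales: 1 records, 60003.00 total salary, 13.00 avg years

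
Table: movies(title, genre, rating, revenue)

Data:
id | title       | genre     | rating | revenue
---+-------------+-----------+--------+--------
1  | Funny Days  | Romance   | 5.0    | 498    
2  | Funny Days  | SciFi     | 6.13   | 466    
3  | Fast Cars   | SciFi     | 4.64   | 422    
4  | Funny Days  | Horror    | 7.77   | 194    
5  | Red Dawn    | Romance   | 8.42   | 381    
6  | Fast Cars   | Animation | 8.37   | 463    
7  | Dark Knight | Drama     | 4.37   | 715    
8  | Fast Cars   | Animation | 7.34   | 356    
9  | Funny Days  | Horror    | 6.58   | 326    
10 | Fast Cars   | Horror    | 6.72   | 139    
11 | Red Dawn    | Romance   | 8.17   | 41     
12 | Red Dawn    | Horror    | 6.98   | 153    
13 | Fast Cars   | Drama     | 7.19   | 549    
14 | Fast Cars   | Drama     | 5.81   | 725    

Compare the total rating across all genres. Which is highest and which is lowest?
SELECT genre, SUM(rating)
FROM movies
GROUP BY genre
ORDER BY SUM(rating)

All groups:
  SciFi: 10.77
  Animation: 15.71
  Drama: 17.37
  Romance: 21.59
  Horror: 28.05

Highest: Horror (28.05)
Lowest: SciFi (10.77)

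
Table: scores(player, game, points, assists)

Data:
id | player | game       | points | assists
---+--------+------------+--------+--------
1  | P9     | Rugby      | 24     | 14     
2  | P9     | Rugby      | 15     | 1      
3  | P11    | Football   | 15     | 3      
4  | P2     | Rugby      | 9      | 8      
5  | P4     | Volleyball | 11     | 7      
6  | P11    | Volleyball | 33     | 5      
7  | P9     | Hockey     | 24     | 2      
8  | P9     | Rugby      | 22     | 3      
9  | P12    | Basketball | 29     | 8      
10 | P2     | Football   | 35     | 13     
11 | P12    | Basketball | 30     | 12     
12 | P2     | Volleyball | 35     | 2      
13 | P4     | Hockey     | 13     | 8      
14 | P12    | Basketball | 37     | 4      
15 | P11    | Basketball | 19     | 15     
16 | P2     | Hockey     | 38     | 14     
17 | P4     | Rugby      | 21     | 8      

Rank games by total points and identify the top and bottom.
SELECT game, SUM(points)
FROM scores
GROUP BY game
ORDER BY SUM(points)

All groups:
  Football: 50
  Hockey: 75
  Volleyball: 79
  Rugby: 91
  Basketball: 115

Highest: Basketball (115)
Lowest: Football (50)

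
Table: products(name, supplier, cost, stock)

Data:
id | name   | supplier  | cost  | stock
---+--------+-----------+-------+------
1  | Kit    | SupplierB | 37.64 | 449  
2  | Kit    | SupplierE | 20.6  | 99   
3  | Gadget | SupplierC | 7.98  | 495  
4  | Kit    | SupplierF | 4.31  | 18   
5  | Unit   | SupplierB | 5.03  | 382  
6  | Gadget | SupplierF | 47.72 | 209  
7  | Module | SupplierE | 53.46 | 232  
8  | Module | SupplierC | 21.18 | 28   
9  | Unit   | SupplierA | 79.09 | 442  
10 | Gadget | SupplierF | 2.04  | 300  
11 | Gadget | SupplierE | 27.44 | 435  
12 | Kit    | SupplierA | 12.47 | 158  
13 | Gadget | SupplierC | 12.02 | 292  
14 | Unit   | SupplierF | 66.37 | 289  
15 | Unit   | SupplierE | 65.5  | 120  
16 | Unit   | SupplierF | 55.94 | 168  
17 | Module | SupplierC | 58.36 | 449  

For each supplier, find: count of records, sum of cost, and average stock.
SELECT supplier,
       COUNT(*) as cnt,
       SUM(cost) as total_cost,
       AVG(stock) as avg_stock
FROM products
GROUP BY supplier

Result:
  SupplierA: 2 records, 91.56 total cost, 300.00 avg stock
  SupplierB: 2 records, 42.67 total cost, 415.50 avg stock
  SupplierC: 4 records, 99.54 total cost, 316.00 avg stock
  SupplierE: 4 records, 167.00 total cost, 221.50 avg stock
  SupplierF: 5 records, 176.38 total cost, 196.80 avg stock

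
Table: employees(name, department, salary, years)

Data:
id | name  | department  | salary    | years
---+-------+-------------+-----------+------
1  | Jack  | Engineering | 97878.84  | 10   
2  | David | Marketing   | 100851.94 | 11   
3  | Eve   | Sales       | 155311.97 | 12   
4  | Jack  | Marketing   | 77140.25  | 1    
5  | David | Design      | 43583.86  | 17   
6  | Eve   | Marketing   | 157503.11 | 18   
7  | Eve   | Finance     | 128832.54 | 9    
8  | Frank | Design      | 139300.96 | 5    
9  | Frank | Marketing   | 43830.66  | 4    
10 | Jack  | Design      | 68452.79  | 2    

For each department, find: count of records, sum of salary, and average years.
SELECT department,
       COUNT(*) as cnt,
       SUM(salary) as total_salary,
       AVG(years) as avg_years
FROM employees
GROUP BY department

Result:
  Design: 3 records, 251337.61 total salary, 8.00 avg years
  Engineering: 1 records, 97878.84 total salary, 10.00 avg years
  Finance: 1 records, 128832.54 total salary, 9.00 avg years
  Marketing: 4 records, 379325.96 total salary, 8.50 avg years
  Sales: 1 records, 155311.97 total salary, 12.00 avg years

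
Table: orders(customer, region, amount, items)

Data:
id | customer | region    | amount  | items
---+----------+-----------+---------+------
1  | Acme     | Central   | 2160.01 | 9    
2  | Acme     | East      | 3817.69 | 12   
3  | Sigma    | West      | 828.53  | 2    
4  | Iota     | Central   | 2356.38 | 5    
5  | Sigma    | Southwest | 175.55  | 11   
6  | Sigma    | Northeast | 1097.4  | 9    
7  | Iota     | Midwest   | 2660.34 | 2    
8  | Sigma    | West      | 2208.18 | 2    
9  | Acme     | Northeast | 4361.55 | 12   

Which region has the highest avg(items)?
SELECT region, AVG(items) as val
FROM orders
GROUP BY region
ORDER BY val DESC
LIMIT 1

Result: East with avg(items) = 12.00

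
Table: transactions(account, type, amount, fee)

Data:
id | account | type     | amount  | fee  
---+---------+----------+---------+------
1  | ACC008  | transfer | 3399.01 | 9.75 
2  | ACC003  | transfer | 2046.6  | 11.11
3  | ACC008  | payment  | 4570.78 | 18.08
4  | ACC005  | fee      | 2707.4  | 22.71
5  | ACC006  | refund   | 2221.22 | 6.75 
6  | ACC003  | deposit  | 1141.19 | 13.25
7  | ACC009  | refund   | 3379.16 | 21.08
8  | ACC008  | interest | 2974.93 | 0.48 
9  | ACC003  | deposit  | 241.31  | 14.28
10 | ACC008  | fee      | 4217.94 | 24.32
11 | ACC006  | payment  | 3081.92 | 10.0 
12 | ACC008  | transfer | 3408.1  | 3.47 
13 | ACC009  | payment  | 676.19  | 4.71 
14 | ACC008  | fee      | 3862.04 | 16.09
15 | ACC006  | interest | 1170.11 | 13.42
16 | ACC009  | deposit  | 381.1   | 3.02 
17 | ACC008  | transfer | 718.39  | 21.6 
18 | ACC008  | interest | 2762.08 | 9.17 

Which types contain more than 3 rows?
SELECT type, COUNT(*) as cnt
FROM transactions
GROUP BY type
HAVING COUNT(*) > 3

Result:
  transfer: 4

Note: HAVING filters groups after aggregation, WHERE filters rows before.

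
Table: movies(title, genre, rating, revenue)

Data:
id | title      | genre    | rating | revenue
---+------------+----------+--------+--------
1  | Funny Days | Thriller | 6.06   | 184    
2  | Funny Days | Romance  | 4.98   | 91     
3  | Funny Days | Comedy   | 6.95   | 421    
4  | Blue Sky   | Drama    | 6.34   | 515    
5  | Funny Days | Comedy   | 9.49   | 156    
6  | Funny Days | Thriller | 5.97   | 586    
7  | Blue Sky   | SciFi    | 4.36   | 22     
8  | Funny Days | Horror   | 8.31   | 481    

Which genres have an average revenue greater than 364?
SELECT genre, AVG(revenue)
FROM movies
GROUP BY genre
HAVING AVG(revenue) > 364

Result:
  Drama: avg=515.00
  Horror: avg=481.00
  Thriller: avg=385.00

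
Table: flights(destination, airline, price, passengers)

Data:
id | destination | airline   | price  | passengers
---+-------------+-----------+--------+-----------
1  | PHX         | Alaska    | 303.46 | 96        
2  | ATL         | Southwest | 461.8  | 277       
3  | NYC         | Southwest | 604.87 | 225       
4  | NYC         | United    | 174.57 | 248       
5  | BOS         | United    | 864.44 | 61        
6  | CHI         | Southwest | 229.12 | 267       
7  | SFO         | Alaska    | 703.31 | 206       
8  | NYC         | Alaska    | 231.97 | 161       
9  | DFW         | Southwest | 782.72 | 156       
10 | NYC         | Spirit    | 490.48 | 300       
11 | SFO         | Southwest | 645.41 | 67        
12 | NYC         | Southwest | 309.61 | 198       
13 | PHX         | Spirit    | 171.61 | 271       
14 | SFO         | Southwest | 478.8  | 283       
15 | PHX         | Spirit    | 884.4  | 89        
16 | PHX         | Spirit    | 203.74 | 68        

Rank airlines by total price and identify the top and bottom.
SELECT airline, SUM(price)
FROM flights
GROUP BY airline
ORDER BY SUM(price)

All groups:
  United: 1039.01
  Alaska: 1238.74
  Spirit: 1750.23
  Southwest: 3512.33

Highest: Southwest (3512.33)
Lowest: United (1039.01)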